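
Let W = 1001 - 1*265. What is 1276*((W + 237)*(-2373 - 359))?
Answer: -3391909136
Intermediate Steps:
W = 736 (W = 1001 - 265 = 736)
1276*((W + 237)*(-2373 - 359)) = 1276*((736 + 237)*(-2373 - 359)) = 1276*(973*(-2732)) = 1276*(-2658236) = -3391909136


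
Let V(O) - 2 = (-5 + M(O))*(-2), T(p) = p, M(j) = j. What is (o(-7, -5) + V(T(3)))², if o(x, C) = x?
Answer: 1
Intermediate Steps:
V(O) = 12 - 2*O (V(O) = 2 + (-5 + O)*(-2) = 2 + (10 - 2*O) = 12 - 2*O)
(o(-7, -5) + V(T(3)))² = (-7 + (12 - 2*3))² = (-7 + (12 - 6))² = (-7 + 6)² = (-1)² = 1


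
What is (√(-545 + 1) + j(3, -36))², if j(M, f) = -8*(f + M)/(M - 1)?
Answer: 16880 + 1056*I*√34 ≈ 16880.0 + 6157.5*I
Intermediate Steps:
j(M, f) = -8*(M + f)/(-1 + M)
(√(-545 + 1) + j(3, -36))² = (√(-545 + 1) + 8*(-1*3 - 1*(-36))/(-1 + 3))² = (√(-544) + 8*(-3 + 36)/2)² = (4*I*√34 + 8*(½)*33)² = (4*I*√34 + 132)² = (132 + 4*I*√34)²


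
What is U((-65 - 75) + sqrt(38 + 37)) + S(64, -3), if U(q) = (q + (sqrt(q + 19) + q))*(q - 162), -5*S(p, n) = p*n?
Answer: 423742/5 - 4420*sqrt(3) - 302*sqrt(-121 + 5*sqrt(3)) + 5*sqrt(-363 + 15*sqrt(3)) ≈ 77093.0 - 3109.1*I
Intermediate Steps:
S(p, n) = -n*p/5 (S(p, n) = -p*n/5 = -n*p/5)
U(q) = (-162 + q)*(sqrt(19 + q) + 2*q) (U(q) = (q + (sqrt(19 + q) + q))*(-162 + q) = (q + (q + sqrt(19 + q)))*(-162 + q) = (sqrt(19 + q) + 2*q)*(-162 + q) = (-162 + q)*(sqrt(19 + q) + 2*q))
U((-65 - 75) + sqrt(38 + 37)) + S(64, -3) = (-324*((-65 - 75) + sqrt(38 + 37)) - 162*sqrt(19 + ((-65 - 75) + sqrt(38 + 37))) + 2*((-65 - 75) + sqrt(38 + 37))**2 + ((-65 - 75) + sqrt(38 + 37))*sqrt(19 + ((-65 - 75) + sqrt(38 + 37)))) - 1/5*(-3)*64 = (-324*(-140 + sqrt(75)) - 162*sqrt(19 + (-140 + sqrt(75))) + 2*(-140 + sqrt(75))**2 + (-140 + sqrt(75))*sqrt(19 + (-140 + sqrt(75)))) + 192/5 = (-324*(-140 + 5*sqrt(3)) - 162*sqrt(19 + (-140 + 5*sqrt(3))) + 2*(-140 + 5*sqrt(3))**2 + (-140 + 5*sqrt(3))*sqrt(19 + (-140 + 5*sqrt(3)))) + 192/5 = ((45360 - 1620*sqrt(3)) - 162*sqrt(-121 + 5*sqrt(3)) + 2*(-140 + 5*sqrt(3))**2 + (-140 + 5*sqrt(3))*sqrt(-121 + 5*sqrt(3))) + 192/5 = ((45360 - 1620*sqrt(3)) - 162*sqrt(-121 + 5*sqrt(3)) + 2*(-140 + 5*sqrt(3))**2 + sqrt(-121 + 5*sqrt(3))*(-140 + 5*sqrt(3))) + 192/5 = (45360 - 1620*sqrt(3) - 162*sqrt(-121 + 5*sqrt(3)) + 2*(-140 + 5*sqrt(3))**2 + sqrt(-121 + 5*sqrt(3))*(-140 + 5*sqrt(3))) + 192/5 = 226992/5 - 1620*sqrt(3) - 162*sqrt(-121 + 5*sqrt(3)) + 2*(-140 + 5*sqrt(3))**2 + sqrt(-121 + 5*sqrt(3))*(-140 + 5*sqrt(3))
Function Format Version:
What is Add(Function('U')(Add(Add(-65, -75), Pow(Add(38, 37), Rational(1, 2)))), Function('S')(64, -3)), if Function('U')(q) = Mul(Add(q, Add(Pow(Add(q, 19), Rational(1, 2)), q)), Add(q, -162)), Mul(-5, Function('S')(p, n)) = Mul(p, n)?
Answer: Add(Rational(423742, 5), Mul(-4420, Pow(3, Rational(1, 2))), Mul(-302, Pow(Add(-121, Mul(5, Pow(3, Rational(1, 2)))), Rational(1, 2))), Mul(5, Pow(Add(-363, Mul(15, Pow(3, Rational(1, 2)))), Rational(1, 2)))) ≈ Add(77093., Mul(-3109.1, I))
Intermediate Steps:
Function('S')(p, n) = Mul(Rational(-1, 5), n, p) (Function('S')(p, n) = Mul(Rational(-1, 5), Mul(p, n)) = Mul(Rational(-1, 5), Mul(n, p)) = Mul(Rational(-1, 5), n, p))
Function('U')(q) = Mul(Add(-162, q), Add(Pow(Add(19, q), Rational(1, 2)), Mul(2, q))) (Function('U')(q) = Mul(Add(q, Add(Pow(Add(19, q), Rational(1, 2)), q)), Add(-162, q)) = Mul(Add(q, Add(q, Pow(Add(19, q), Rational(1, 2)))), Add(-162, q)) = Mul(Add(Pow(Add(19, q), Rational(1, 2)), Mul(2, q)), Add(-162, q)) = Mul(Add(-162, q), Add(Pow(Add(19, q), Rational(1, 2)), Mul(2, q))))
Add(Function('U')(Add(Add(-65, -75), Pow(Add(38, 37), Rational(1, 2)))), Function('S')(64, -3)) = Add(Add(Mul(-324, Add(Add(-65, -75), Pow(Add(38, 37), Rational(1, 2)))), Mul(-162, Pow(Add(19, Add(Add(-65, -75), Pow(Add(38, 37), Rational(1, 2)))), Rational(1, 2))), Mul(2, Pow(Add(Add(-65, -75), Pow(Add(38, 37), Rational(1, 2))), 2)), Mul(Add(Add(-65, -75), Pow(Add(38, 37), Rational(1, 2))), Pow(Add(19, Add(Add(-65, -75), Pow(Add(38, 37), Rational(1, 2)))), Rational(1, 2)))), Mul(Rational(-1, 5), -3, 64)) = Add(Add(Mul(-324, Add(-140, Pow(75, Rational(1, 2)))), Mul(-162, Pow(Add(19, Add(-140, Pow(75, Rational(1, 2)))), Rational(1, 2))), Mul(2, Pow(Add(-140, Pow(75, Rational(1, 2))), 2)), Mul(Add(-140, Pow(75, Rational(1, 2))), Pow(Add(19, Add(-140, Pow(75, Rational(1, 2)))), Rational(1, 2)))), Rational(192, 5)) = Add(Add(Mul(-324, Add(-140, Mul(5, Pow(3, Rational(1, 2))))), Mul(-162, Pow(Add(19, Add(-140, Mul(5, Pow(3, Rational(1, 2))))), Rational(1, 2))), Mul(2, Pow(Add(-140, Mul(5, Pow(3, Rational(1, 2)))), 2)), Mul(Add(-140, Mul(5, Pow(3, Rational(1, 2)))), Pow(Add(19, Add(-140, Mul(5, Pow(3, Rational(1, 2))))), Rational(1, 2)))), Rational(192, 5)) = Add(Add(Add(45360, Mul(-1620, Pow(3, Rational(1, 2)))), Mul(-162, Pow(Add(-121, Mul(5, Pow(3, Rational(1, 2)))), Rational(1, 2))), Mul(2, Pow(Add(-140, Mul(5, Pow(3, Rational(1, 2)))), 2)), Mul(Add(-140, Mul(5, Pow(3, Rational(1, 2)))), Pow(Add(-121, Mul(5, Pow(3, Rational(1, 2)))), Rational(1, 2)))), Rational(192, 5)) = Add(Add(Add(45360, Mul(-1620, Pow(3, Rational(1, 2)))), Mul(-162, Pow(Add(-121, Mul(5, Pow(3, Rational(1, 2)))), Rational(1, 2))), Mul(2, Pow(Add(-140, Mul(5, Pow(3, Rational(1, 2)))), 2)), Mul(Pow(Add(-121, Mul(5, Pow(3, Rational(1, 2)))), Rational(1, 2)), Add(-140, Mul(5, Pow(3, Rational(1, 2)))))), Rational(192, 5)) = Add(Add(45360, Mul(-1620, Pow(3, Rational(1, 2))), Mul(-162, Pow(Add(-121, Mul(5, Pow(3, Rational(1, 2)))), Rational(1, 2))), Mul(2, Pow(Add(-140, Mul(5, Pow(3, Rational(1, 2)))), 2)), Mul(Pow(Add(-121, Mul(5, Pow(3, Rational(1, 2)))), Rational(1, 2)), Add(-140, Mul(5, Pow(3, Rational(1, 2)))))), Rational(192, 5)) = Add(Rational(226992, 5), Mul(-1620, Pow(3, Rational(1, 2))), Mul(-162, Pow(Add(-121, Mul(5, Pow(3, Rational(1, 2)))), Rational(1, 2))), Mul(2, Pow(Add(-140, Mul(5, Pow(3, Rational(1, 2)))), 2)), Mul(Pow(Add(-121, Mul(5, Pow(3, Rational(1, 2)))), Rational(1, 2)), Add(-140, Mul(5, Pow(3, Rational(1, 2))))))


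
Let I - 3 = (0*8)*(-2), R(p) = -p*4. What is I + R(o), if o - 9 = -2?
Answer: -25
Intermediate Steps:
o = 7 (o = 9 - 2 = 7)
R(p) = -4*p
I = 3 (I = 3 + (0*8)*(-2) = 3 + 0*(-2) = 3 + 0 = 3)
I + R(o) = 3 - 4*7 = 3 - 28 = -25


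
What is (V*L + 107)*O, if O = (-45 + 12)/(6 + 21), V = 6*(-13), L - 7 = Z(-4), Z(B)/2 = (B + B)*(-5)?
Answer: 73469/9 ≈ 8163.2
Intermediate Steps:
Z(B) = -20*B (Z(B) = 2*((B + B)*(-5)) = 2*((2*B)*(-5)) = 2*(-10*B) = -20*B)
L = 87 (L = 7 - 20*(-4) = 7 + 80 = 87)
V = -78
O = -11/9 (O = -33/27 = -33*1/27 = -11/9 ≈ -1.2222)
(V*L + 107)*O = (-78*87 + 107)*(-11/9) = (-6786 + 107)*(-11/9) = -6679*(-11/9) = 73469/9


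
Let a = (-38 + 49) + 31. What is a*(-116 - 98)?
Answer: -8988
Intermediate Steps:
a = 42 (a = 11 + 31 = 42)
a*(-116 - 98) = 42*(-116 - 98) = 42*(-214) = -8988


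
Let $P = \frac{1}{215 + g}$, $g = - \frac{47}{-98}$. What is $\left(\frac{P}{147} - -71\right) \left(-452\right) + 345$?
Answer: $- \frac{2011205101}{63351} \approx -31747.0$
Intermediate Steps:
$g = \frac{47}{98}$ ($g = \left(-47\right) \left(- \frac{1}{98}\right) = \frac{47}{98} \approx 0.47959$)
$P = \frac{98}{21117}$ ($P = \frac{1}{215 + \frac{47}{98}} = \frac{1}{\frac{21117}{98}} = \frac{98}{21117} \approx 0.0046408$)
$\left(\frac{P}{147} - -71\right) \left(-452\right) + 345 = \left(\frac{98}{21117 \cdot 147} - -71\right) \left(-452\right) + 345 = \left(\frac{98}{21117} \cdot \frac{1}{147} + 71\right) \left(-452\right) + 345 = \left(\frac{2}{63351} + 71\right) \left(-452\right) + 345 = \frac{4497923}{63351} \left(-452\right) + 345 = - \frac{2033061196}{63351} + 345 = - \frac{2011205101}{63351}$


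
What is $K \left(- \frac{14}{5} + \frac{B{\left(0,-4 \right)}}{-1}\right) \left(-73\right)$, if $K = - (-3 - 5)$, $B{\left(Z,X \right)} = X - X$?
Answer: $\frac{8176}{5} \approx 1635.2$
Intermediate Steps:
$B{\left(Z,X \right)} = 0$
$K = 8$ ($K = - (-3 - 5) = \left(-1\right) \left(-8\right) = 8$)
$K \left(- \frac{14}{5} + \frac{B{\left(0,-4 \right)}}{-1}\right) \left(-73\right) = 8 \left(- \frac{14}{5} + \frac{0}{-1}\right) \left(-73\right) = 8 \left(\left(-14\right) \frac{1}{5} + 0 \left(-1\right)\right) \left(-73\right) = 8 \left(- \frac{14}{5} + 0\right) \left(-73\right) = 8 \left(- \frac{14}{5}\right) \left(-73\right) = \left(- \frac{112}{5}\right) \left(-73\right) = \frac{8176}{5}$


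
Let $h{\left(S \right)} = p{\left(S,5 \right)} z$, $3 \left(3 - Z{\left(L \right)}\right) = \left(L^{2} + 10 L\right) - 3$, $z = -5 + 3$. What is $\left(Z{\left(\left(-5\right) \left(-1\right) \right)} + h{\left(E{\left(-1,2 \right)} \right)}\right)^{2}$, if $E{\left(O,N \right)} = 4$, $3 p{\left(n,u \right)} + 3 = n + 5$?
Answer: $625$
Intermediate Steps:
$p{\left(n,u \right)} = \frac{2}{3} + \frac{n}{3}$ ($p{\left(n,u \right)} = -1 + \frac{n + 5}{3} = -1 + \frac{5 + n}{3} = -1 + \left(\frac{5}{3} + \frac{n}{3}\right) = \frac{2}{3} + \frac{n}{3}$)
$z = -2$
$Z{\left(L \right)} = 4 - \frac{10 L}{3} - \frac{L^{2}}{3}$ ($Z{\left(L \right)} = 3 - \frac{\left(L^{2} + 10 L\right) - 3}{3} = 3 - \frac{-3 + L^{2} + 10 L}{3} = 3 - \left(-1 + \frac{L^{2}}{3} + \frac{10 L}{3}\right) = 4 - \frac{10 L}{3} - \frac{L^{2}}{3}$)
$h{\left(S \right)} = - \frac{4}{3} - \frac{2 S}{3}$ ($h{\left(S \right)} = \left(\frac{2}{3} + \frac{S}{3}\right) \left(-2\right) = - \frac{4}{3} - \frac{2 S}{3}$)
$\left(Z{\left(\left(-5\right) \left(-1\right) \right)} + h{\left(E{\left(-1,2 \right)} \right)}\right)^{2} = \left(\left(4 - \frac{10 \left(\left(-5\right) \left(-1\right)\right)}{3} - \frac{\left(\left(-5\right) \left(-1\right)\right)^{2}}{3}\right) - 4\right)^{2} = \left(\left(4 - \frac{50}{3} - \frac{5^{2}}{3}\right) - 4\right)^{2} = \left(\left(4 - \frac{50}{3} - \frac{25}{3}\right) - 4\right)^{2} = \left(-21 - 4\right)^{2} = \left(-25\right)^{2} = 625$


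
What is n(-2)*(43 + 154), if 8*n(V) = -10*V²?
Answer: -985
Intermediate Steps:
n(V) = -5*V²/4 (n(V) = (-10*V²)/8 = -5*V²/4)
n(-2)*(43 + 154) = (-5/4*(-2)²)*(43 + 154) = -5/4*4*197 = -5*197 = -985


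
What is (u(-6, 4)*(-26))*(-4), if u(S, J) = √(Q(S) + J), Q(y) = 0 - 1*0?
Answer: 208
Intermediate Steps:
Q(y) = 0 (Q(y) = 0 + 0 = 0)
u(S, J) = √J (u(S, J) = √(0 + J) = √J)
(u(-6, 4)*(-26))*(-4) = (√4*(-26))*(-4) = (2*(-26))*(-4) = -52*(-4) = 208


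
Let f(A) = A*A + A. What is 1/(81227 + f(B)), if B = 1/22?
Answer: 484/39313891 ≈ 1.2311e-5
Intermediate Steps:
B = 1/22 ≈ 0.045455
f(A) = A + A² (f(A) = A² + A = A + A²)
1/(81227 + f(B)) = 1/(81227 + (1 + 1/22)/22) = 1/(81227 + (1/22)*(23/22)) = 1/(81227 + 23/484) = 1/(39313891/484) = 484/39313891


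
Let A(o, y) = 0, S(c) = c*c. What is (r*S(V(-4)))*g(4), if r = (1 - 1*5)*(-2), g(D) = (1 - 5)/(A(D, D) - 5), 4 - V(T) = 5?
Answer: 32/5 ≈ 6.4000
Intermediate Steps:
V(T) = -1 (V(T) = 4 - 1*5 = 4 - 5 = -1)
S(c) = c²
g(D) = ⅘ (g(D) = (1 - 5)/(0 - 5) = -4/(-5) = -4*(-⅕) = ⅘)
r = 8 (r = (1 - 5)*(-2) = -4*(-2) = 8)
(r*S(V(-4)))*g(4) = (8*(-1)²)*(⅘) = (8*1)*(⅘) = 8*(⅘) = 32/5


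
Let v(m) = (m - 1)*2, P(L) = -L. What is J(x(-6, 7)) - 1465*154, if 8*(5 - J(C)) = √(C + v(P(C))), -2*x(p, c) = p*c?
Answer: -225605 - I*√23/8 ≈ -2.2561e+5 - 0.59948*I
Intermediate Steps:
v(m) = -2 + 2*m (v(m) = (-1 + m)*2 = -2 + 2*m)
x(p, c) = -c*p/2 (x(p, c) = -p*c/2 = -c*p/2)
J(C) = 5 - √(-2 - C)/8 (J(C) = 5 - √(C + (-2 + 2*(-C)))/8 = 5 - √(C + (-2 - 2*C))/8 = 5 - √(-2 - C)/8)
J(x(-6, 7)) - 1465*154 = (5 - √(-2 - (-1)*7*(-6)/2)/8) - 1465*154 = (5 - √(-2 - 1*21)/8) - 225610 = (5 - √(-2 - 21)/8) - 225610 = (5 - I*√23/8) - 225610 = -225605 - I*√23/8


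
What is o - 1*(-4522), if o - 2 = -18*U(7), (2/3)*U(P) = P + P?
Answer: 4146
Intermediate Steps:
U(P) = 3*P (U(P) = 3*(P + P)/2 = 3*(2*P)/2 = 3*P)
o = -376 (o = 2 - 54*7 = 2 - 18*21 = 2 - 378 = -376)
o - 1*(-4522) = -376 - 1*(-4522) = -376 + 4522 = 4146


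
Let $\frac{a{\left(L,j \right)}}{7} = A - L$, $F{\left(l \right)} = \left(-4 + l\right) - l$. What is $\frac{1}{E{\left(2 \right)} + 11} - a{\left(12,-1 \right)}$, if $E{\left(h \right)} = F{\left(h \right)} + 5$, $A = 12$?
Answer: $\frac{1}{12} \approx 0.083333$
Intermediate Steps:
$F{\left(l \right)} = -4$
$a{\left(L,j \right)} = 84 - 7 L$ ($a{\left(L,j \right)} = 7 \left(12 - L\right) = 84 - 7 L$)
$E{\left(h \right)} = 1$ ($E{\left(h \right)} = -4 + 5 = 1$)
$\frac{1}{E{\left(2 \right)} + 11} - a{\left(12,-1 \right)} = \frac{1}{1 + 11} - \left(84 - 84\right) = \frac{1}{12} - \left(84 - 84\right) = \frac{1}{12} - 0 = \frac{1}{12} + 0 = \frac{1}{12}$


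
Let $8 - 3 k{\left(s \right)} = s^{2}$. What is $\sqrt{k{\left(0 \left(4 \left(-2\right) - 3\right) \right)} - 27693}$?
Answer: $\frac{i \sqrt{249213}}{3} \approx 166.4 i$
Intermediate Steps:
$k{\left(s \right)} = \frac{8}{3} - \frac{s^{2}}{3}$
$\sqrt{k{\left(0 \left(4 \left(-2\right) - 3\right) \right)} - 27693} = \sqrt{\left(\frac{8}{3} - \frac{\left(0 \left(4 \left(-2\right) - 3\right)\right)^{2}}{3}\right) - 27693} = \sqrt{\left(\frac{8}{3} - \frac{\left(0 \left(-8 - 3\right)\right)^{2}}{3}\right) - 27693} = \sqrt{\left(\frac{8}{3} - \frac{\left(0 \left(-11\right)\right)^{2}}{3}\right) - 27693} = \sqrt{\left(\frac{8}{3} - \frac{0^{2}}{3}\right) - 27693} = \sqrt{\left(\frac{8}{3} - 0\right) - 27693} = \sqrt{\left(\frac{8}{3} + 0\right) - 27693} = \sqrt{\frac{8}{3} - 27693} = \sqrt{- \frac{83071}{3}} = \frac{i \sqrt{249213}}{3}$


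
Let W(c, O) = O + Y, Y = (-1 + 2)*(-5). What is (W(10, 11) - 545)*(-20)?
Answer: 10780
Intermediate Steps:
Y = -5 (Y = 1*(-5) = -5)
W(c, O) = -5 + O (W(c, O) = O - 5 = -5 + O)
(W(10, 11) - 545)*(-20) = ((-5 + 11) - 545)*(-20) = (6 - 545)*(-20) = -539*(-20) = 10780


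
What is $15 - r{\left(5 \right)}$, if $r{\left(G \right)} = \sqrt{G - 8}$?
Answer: $15 - i \sqrt{3} \approx 15.0 - 1.732 i$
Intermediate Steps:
$r{\left(G \right)} = \sqrt{-8 + G}$
$15 - r{\left(5 \right)} = 15 - \sqrt{-8 + 5} = 15 - \sqrt{-3} = 15 - i \sqrt{3}$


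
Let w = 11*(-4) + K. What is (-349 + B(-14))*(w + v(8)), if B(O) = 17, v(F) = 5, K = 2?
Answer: 12284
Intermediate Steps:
w = -42 (w = 11*(-4) + 2 = -44 + 2 = -42)
(-349 + B(-14))*(w + v(8)) = (-349 + 17)*(-42 + 5) = -332*(-37) = 12284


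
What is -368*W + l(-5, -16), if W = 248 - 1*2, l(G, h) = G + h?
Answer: -90549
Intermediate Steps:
W = 246 (W = 248 - 2 = 246)
-368*W + l(-5, -16) = -368*246 + (-5 - 16) = -90528 - 21 = -90549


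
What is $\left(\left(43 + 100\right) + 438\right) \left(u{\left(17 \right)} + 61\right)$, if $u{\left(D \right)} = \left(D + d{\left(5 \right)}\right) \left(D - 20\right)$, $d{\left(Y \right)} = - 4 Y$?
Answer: $40670$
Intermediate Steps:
$u{\left(D \right)} = \left(-20 + D\right)^{2}$ ($u{\left(D \right)} = \left(D - 20\right) \left(D - 20\right) = \left(D - 20\right) \left(-20 + D\right) = \left(-20 + D\right) \left(-20 + D\right) = \left(-20 + D\right)^{2}$)
$\left(\left(43 + 100\right) + 438\right) \left(u{\left(17 \right)} + 61\right) = \left(\left(43 + 100\right) + 438\right) \left(\left(400 + 17^{2} - 680\right) + 61\right) = \left(143 + 438\right) \left(\left(400 + 289 - 680\right) + 61\right) = 581 \left(9 + 61\right) = 581 \cdot 70 = 40670$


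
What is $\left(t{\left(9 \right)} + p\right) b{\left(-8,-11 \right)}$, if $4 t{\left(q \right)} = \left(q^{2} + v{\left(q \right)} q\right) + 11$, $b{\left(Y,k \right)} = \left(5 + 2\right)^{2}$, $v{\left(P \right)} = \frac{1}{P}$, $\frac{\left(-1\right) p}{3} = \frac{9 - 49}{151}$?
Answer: $\frac{711627}{604} \approx 1178.2$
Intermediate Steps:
$p = \frac{120}{151}$ ($p = - 3 \frac{9 - 49}{151} = - 3 \left(\left(-40\right) \frac{1}{151}\right) = \left(-3\right) \left(- \frac{40}{151}\right) = \frac{120}{151} \approx 0.7947$)
$b{\left(Y,k \right)} = 49$ ($b{\left(Y,k \right)} = 7^{2} = 49$)
$t{\left(q \right)} = 3 + \frac{q^{2}}{4}$ ($t{\left(q \right)} = \frac{\left(q^{2} + \frac{q}{q}\right) + 11}{4} = \frac{\left(q^{2} + 1\right) + 11}{4} = \frac{\left(1 + q^{2}\right) + 11}{4} = \frac{12 + q^{2}}{4} = 3 + \frac{q^{2}}{4}$)
$\left(t{\left(9 \right)} + p\right) b{\left(-8,-11 \right)} = \left(\left(3 + \frac{9^{2}}{4}\right) + \frac{120}{151}\right) 49 = \left(\left(3 + \frac{1}{4} \cdot 81\right) + \frac{120}{151}\right) 49 = \left(\left(3 + \frac{81}{4}\right) + \frac{120}{151}\right) 49 = \left(\frac{93}{4} + \frac{120}{151}\right) 49 = \frac{14523}{604} \cdot 49 = \frac{711627}{604}$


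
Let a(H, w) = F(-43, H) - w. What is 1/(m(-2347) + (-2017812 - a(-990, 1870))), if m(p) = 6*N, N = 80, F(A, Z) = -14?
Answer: -1/2015448 ≈ -4.9617e-7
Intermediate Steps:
a(H, w) = -14 - w
m(p) = 480 (m(p) = 6*80 = 480)
1/(m(-2347) + (-2017812 - a(-990, 1870))) = 1/(480 + (-2017812 - (-14 - 1*1870))) = 1/(480 + (-2017812 - (-14 - 1870))) = 1/(480 + (-2017812 - 1*(-1884))) = 1/(480 + (-2017812 + 1884)) = 1/(480 - 2015928) = 1/(-2015448) = -1/2015448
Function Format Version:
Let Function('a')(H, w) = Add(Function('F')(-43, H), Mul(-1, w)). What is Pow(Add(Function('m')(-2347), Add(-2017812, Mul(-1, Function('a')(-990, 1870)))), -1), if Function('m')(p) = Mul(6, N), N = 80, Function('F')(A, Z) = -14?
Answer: Rational(-1, 2015448) ≈ -4.9617e-7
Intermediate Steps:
Function('a')(H, w) = Add(-14, Mul(-1, w))
Function('m')(p) = 480 (Function('m')(p) = Mul(6, 80) = 480)
Pow(Add(Function('m')(-2347), Add(-2017812, Mul(-1, Function('a')(-990, 1870)))), -1) = Pow(Add(480, Add(-2017812, Mul(-1, Add(-14, Mul(-1, 1870))))), -1) = Pow(Add(480, Add(-2017812, Mul(-1, Add(-14, -1870)))), -1) = Pow(Add(480, Add(-2017812, Mul(-1, -1884))), -1) = Pow(Add(480, Add(-2017812, 1884)), -1) = Pow(Add(480, -2015928), -1) = Pow(-2015448, -1) = Rational(-1, 2015448)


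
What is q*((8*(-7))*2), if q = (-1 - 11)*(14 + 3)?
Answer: 22848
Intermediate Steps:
q = -204 (q = -12*17 = -204)
q*((8*(-7))*2) = -204*8*(-7)*2 = -(-11424)*2 = -204*(-112) = 22848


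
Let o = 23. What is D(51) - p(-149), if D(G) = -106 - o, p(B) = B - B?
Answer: -129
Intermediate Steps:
p(B) = 0
D(G) = -129 (D(G) = -106 - 1*23 = -106 - 23 = -129)
D(51) - p(-149) = -129 - 1*0 = -129 + 0 = -129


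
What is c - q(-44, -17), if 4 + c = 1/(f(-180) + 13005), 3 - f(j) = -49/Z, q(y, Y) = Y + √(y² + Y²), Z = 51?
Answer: 8624992/663457 - 5*√89 ≈ -34.170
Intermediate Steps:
q(y, Y) = Y + √(Y² + y²)
f(j) = 202/51 (f(j) = 3 - (-49)/51 = 3 - 1*(-49/51) = 3 + 49/51 = 202/51)
c = -2653777/663457 (c = -4 + 1/(202/51 + 13005) = -4 + 1/(663457/51) = -4 + 51/663457 = -2653777/663457 ≈ -3.9999)
c - q(-44, -17) = -2653777/663457 - (-17 + √((-17)² + (-44)²)) = -2653777/663457 - (-17 + √(289 + 1936)) = -2653777/663457 - (-17 + √2225) = -2653777/663457 - (-17 + 5*√89) = -2653777/663457 + (17 - 5*√89) = 8624992/663457 - 5*√89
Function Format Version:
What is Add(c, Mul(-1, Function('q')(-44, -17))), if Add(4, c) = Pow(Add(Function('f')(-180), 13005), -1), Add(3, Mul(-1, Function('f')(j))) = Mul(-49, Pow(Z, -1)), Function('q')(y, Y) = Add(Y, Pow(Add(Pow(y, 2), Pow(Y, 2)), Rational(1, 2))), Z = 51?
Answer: Add(Rational(8624992, 663457), Mul(-5, Pow(89, Rational(1, 2)))) ≈ -34.170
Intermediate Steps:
Function('q')(y, Y) = Add(Y, Pow(Add(Pow(Y, 2), Pow(y, 2)), Rational(1, 2)))
Function('f')(j) = Rational(202, 51) (Function('f')(j) = Add(3, Mul(-1, Mul(-49, Pow(51, -1)))) = Add(3, Mul(-1, Mul(-49, Rational(1, 51)))) = Add(3, Mul(-1, Rational(-49, 51))) = Add(3, Rational(49, 51)) = Rational(202, 51))
c = Rational(-2653777, 663457) (c = Add(-4, Pow(Add(Rational(202, 51), 13005), -1)) = Add(-4, Pow(Rational(663457, 51), -1)) = Add(-4, Rational(51, 663457)) = Rational(-2653777, 663457) ≈ -3.9999)
Add(c, Mul(-1, Function('q')(-44, -17))) = Add(Rational(-2653777, 663457), Mul(-1, Add(-17, Pow(Add(Pow(-17, 2), Pow(-44, 2)), Rational(1, 2))))) = Add(Rational(-2653777, 663457), Mul(-1, Add(-17, Pow(Add(289, 1936), Rational(1, 2))))) = Add(Rational(-2653777, 663457), Mul(-1, Add(-17, Pow(2225, Rational(1, 2))))) = Add(Rational(-2653777, 663457), Mul(-1, Add(-17, Mul(5, Pow(89, Rational(1, 2)))))) = Add(Rational(-2653777, 663457), Add(17, Mul(-5, Pow(89, Rational(1, 2))))) = Add(Rational(8624992, 663457), Mul(-5, Pow(89, Rational(1, 2))))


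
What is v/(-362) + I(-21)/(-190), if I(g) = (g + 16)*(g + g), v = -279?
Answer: -2301/6878 ≈ -0.33455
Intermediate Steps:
I(g) = 2*g*(16 + g) (I(g) = (16 + g)*(2*g) = 2*g*(16 + g))
v/(-362) + I(-21)/(-190) = -279/(-362) + (2*(-21)*(16 - 21))/(-190) = -279*(-1/362) + (2*(-21)*(-5))*(-1/190) = 279/362 + 210*(-1/190) = 279/362 - 21/19 = -2301/6878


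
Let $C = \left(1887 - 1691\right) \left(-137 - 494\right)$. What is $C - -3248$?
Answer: $-120428$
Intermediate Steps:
$C = -123676$ ($C = 196 \left(-631\right) = -123676$)
$C - -3248 = -123676 - -3248 = -123676 + 3248 = -120428$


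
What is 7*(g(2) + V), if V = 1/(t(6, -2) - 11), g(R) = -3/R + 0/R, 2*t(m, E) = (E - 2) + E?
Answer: -11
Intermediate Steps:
t(m, E) = -1 + E (t(m, E) = ((E - 2) + E)/2 = ((-2 + E) + E)/2 = (-2 + 2*E)/2 = -1 + E)
g(R) = -3/R (g(R) = -3/R + 0 = -3/R)
V = -1/14 (V = 1/((-1 - 2) - 11) = 1/(-3 - 11) = 1/(-14) = -1/14 ≈ -0.071429)
7*(g(2) + V) = 7*(-3/2 - 1/14) = 7*(-11/7) = -11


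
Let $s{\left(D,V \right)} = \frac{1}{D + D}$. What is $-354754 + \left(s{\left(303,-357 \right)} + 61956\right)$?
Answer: $- \frac{177435587}{606} \approx -2.928 \cdot 10^{5}$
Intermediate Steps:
$s{\left(D,V \right)} = \frac{1}{2 D}$
$-354754 + \left(s{\left(303,-357 \right)} + 61956\right) = -354754 + \left(\frac{1}{2 \cdot 303} + 61956\right) = -354754 + \left(\frac{1}{2} \cdot \frac{1}{303} + 61956\right) = -354754 + \left(\frac{1}{606} + 61956\right) = -354754 + \frac{37545337}{606} = - \frac{177435587}{606}$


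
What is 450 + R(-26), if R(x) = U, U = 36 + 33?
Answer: 519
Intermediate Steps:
U = 69
R(x) = 69
450 + R(-26) = 450 + 69 = 519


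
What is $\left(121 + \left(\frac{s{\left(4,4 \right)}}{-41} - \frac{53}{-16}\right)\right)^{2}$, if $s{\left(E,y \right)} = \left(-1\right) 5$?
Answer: $\frac{6663293641}{430336} \approx 15484.0$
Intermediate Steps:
$s{\left(E,y \right)} = -5$
$\left(121 + \left(\frac{s{\left(4,4 \right)}}{-41} - \frac{53}{-16}\right)\right)^{2} = \left(121 - \left(- \frac{53}{16} - \frac{5}{41}\right)\right)^{2} = \left(121 - - \frac{2253}{656}\right)^{2} = \left(121 + \left(\frac{5}{41} + \frac{53}{16}\right)\right)^{2} = \left(121 + \frac{2253}{656}\right)^{2} = \left(\frac{81629}{656}\right)^{2} = \frac{6663293641}{430336}$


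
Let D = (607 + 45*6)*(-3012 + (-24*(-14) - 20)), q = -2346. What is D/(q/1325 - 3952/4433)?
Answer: 534145707700/601393 ≈ 8.8818e+5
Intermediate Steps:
D = -2364392 (D = (607 + 270)*(-3012 + (336 - 20)) = 877*(-3012 + 316) = 877*(-2696) = -2364392)
D/(q/1325 - 3952/4433) = -2364392/(-2346/1325 - 3952/4433) = -2364392/(-2346*1/1325 - 3952*1/4433) = -2364392/(-2346/1325 - 304/341) = -2364392/(-1202786/451825) = -2364392*(-451825/1202786) = 534145707700/601393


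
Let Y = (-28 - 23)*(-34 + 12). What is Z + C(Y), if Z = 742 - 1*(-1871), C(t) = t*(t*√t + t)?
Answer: 1261497 + 1258884*√1122 ≈ 4.3429e+7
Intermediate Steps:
Y = 1122 (Y = -51*(-22) = 1122)
C(t) = t*(t + t^(3/2)) (C(t) = t*(t^(3/2) + t) = t*(t + t^(3/2)))
Z = 2613 (Z = 742 + 1871 = 2613)
Z + C(Y) = 2613 + (1122² + 1122^(5/2)) = 2613 + (1258884 + 1258884*√1122) = 1261497 + 1258884*√1122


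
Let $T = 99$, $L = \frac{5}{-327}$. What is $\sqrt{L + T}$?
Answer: $\frac{68 \sqrt{2289}}{327} \approx 9.9491$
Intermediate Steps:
$L = - \frac{5}{327}$ ($L = 5 \left(- \frac{1}{327}\right) = - \frac{5}{327} \approx -0.015291$)
$\sqrt{L + T} = \sqrt{- \frac{5}{327} + 99} = \sqrt{\frac{32368}{327}} = \frac{68 \sqrt{2289}}{327}$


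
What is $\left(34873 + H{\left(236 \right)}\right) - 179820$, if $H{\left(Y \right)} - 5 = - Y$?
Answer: $-145178$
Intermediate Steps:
$H{\left(Y \right)} = 5 - Y$
$\left(34873 + H{\left(236 \right)}\right) - 179820 = \left(34873 + \left(5 - 236\right)\right) - 179820 = \left(34873 - 231\right) - 179820 = 34642 - 179820 = -145178$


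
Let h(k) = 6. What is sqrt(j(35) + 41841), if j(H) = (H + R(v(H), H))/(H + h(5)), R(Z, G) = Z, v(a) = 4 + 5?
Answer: 5*sqrt(2813461)/41 ≈ 204.55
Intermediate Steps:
v(a) = 9
j(H) = (9 + H)/(6 + H) (j(H) = (H + 9)/(H + 6) = (9 + H)/(6 + H))
sqrt(j(35) + 41841) = sqrt((9 + 35)/(6 + 35) + 41841) = sqrt(44/41 + 41841) = sqrt(1715525/41) = 5*sqrt(2813461)/41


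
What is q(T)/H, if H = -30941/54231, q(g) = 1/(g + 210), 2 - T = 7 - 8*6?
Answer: -54231/7828073 ≈ -0.0069278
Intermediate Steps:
T = 43 (T = 2 - (7 - 8*6) = 2 - (7 - 48) = 2 - 1*(-41) = 2 + 41 = 43)
q(g) = 1/(210 + g)
H = -30941/54231 (H = -30941*1/54231 = -30941/54231 ≈ -0.57054)
q(T)/H = 1/((210 + 43)*(-30941/54231)) = -54231/30941/253 = (1/253)*(-54231/30941) = -54231/7828073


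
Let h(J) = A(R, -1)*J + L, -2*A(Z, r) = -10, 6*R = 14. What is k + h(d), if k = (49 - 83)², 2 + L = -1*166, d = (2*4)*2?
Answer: 1068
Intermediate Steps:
R = 7/3 (R = (⅙)*14 = 7/3 ≈ 2.3333)
A(Z, r) = 5 (A(Z, r) = -½*(-10) = 5)
d = 16 (d = 8*2 = 16)
L = -168 (L = -2 - 1*166 = -2 - 166 = -168)
h(J) = -168 + 5*J (h(J) = 5*J - 168 = -168 + 5*J)
k = 1156 (k = (-34)² = 1156)
k + h(d) = 1156 + (-168 + 5*16) = 1156 + (-168 + 80) = 1156 - 88 = 1068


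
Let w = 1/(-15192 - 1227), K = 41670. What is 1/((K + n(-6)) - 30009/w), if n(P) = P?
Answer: 1/492759435 ≈ 2.0294e-9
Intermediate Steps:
w = -1/16419 (w = 1/(-16419) = -1/16419 ≈ -6.0905e-5)
1/((K + n(-6)) - 30009/w) = 1/((41670 - 6) - 30009/(-1/16419)) = 1/(41664 - 30009*(-16419)) = 1/(41664 + 492717771) = 1/492759435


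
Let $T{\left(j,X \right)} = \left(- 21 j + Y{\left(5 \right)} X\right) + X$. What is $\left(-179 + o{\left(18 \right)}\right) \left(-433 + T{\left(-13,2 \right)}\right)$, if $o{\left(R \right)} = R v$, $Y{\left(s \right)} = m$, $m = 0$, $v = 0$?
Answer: $28282$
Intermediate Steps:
$Y{\left(s \right)} = 0$
$o{\left(R \right)} = 0$ ($o{\left(R \right)} = R 0 = 0$)
$T{\left(j,X \right)} = X - 21 j$ ($T{\left(j,X \right)} = \left(- 21 j + 0 X\right) + X = \left(- 21 j + 0\right) + X = - 21 j + X = X - 21 j$)
$\left(-179 + o{\left(18 \right)}\right) \left(-433 + T{\left(-13,2 \right)}\right) = \left(-179 + 0\right) \left(-433 + \left(2 - -273\right)\right) = - 179 \left(-433 + \left(2 + 273\right)\right) = - 179 \left(-433 + 275\right) = \left(-179\right) \left(-158\right) = 28282$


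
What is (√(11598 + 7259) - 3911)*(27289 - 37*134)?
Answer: -87336541 + 22331*√18857 ≈ -8.4270e+7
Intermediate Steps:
(√(11598 + 7259) - 3911)*(27289 - 37*134) = (√18857 - 3911)*(27289 - 4958) = (-3911 + √18857)*22331 = -87336541 + 22331*√18857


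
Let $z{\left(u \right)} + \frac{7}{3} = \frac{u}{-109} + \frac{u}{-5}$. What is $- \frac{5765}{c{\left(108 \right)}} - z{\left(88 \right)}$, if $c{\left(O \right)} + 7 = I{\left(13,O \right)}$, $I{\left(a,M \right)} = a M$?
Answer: $\frac{37947892}{2284095} \approx 16.614$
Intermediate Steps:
$I{\left(a,M \right)} = M a$
$c{\left(O \right)} = -7 + 13 O$ ($c{\left(O \right)} = -7 + O 13 = -7 + 13 O$)
$z{\left(u \right)} = - \frac{7}{3} - \frac{114 u}{545}$ ($z{\left(u \right)} = - \frac{7}{3} + \left(\frac{u}{-109} + \frac{u}{-5}\right) = - \frac{7}{3} + \left(u \left(- \frac{1}{109}\right) + u \left(- \frac{1}{5}\right)\right) = - \frac{7}{3} - \frac{114 u}{545}$)
$- \frac{5765}{c{\left(108 \right)}} - z{\left(88 \right)} = - \frac{5765}{-7 + 13 \cdot 108} - \left(- \frac{7}{3} - \frac{10032}{545}\right) = - \frac{5765}{-7 + 1404} - \left(- \frac{7}{3} - \frac{10032}{545}\right) = - \frac{5765}{1397} - - \frac{33911}{1635} = \left(-5765\right) \frac{1}{1397} + \frac{33911}{1635} = - \frac{5765}{1397} + \frac{33911}{1635} = \frac{37947892}{2284095}$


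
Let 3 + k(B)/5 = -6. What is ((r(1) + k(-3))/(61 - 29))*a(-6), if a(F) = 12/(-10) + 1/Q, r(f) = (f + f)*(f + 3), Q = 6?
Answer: 1147/960 ≈ 1.1948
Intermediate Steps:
k(B) = -45 (k(B) = -15 + 5*(-6) = -15 - 30 = -45)
r(f) = 2*f*(3 + f) (r(f) = (2*f)*(3 + f) = 2*f*(3 + f))
a(F) = -31/30 (a(F) = 12/(-10) + 1/6 = 12*(-1/10) + 1*(1/6) = -6/5 + 1/6 = -31/30)
((r(1) + k(-3))/(61 - 29))*a(-6) = ((2*1*(3 + 1) - 45)/(61 - 29))*(-31/30) = ((2*1*4 - 45)/32)*(-31/30) = ((8 - 45)*(1/32))*(-31/30) = -37*1/32*(-31/30) = -37/32*(-31/30) = 1147/960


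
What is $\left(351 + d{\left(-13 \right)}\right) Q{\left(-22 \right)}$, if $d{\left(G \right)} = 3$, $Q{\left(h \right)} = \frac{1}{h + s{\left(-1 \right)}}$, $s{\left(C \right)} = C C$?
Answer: $- \frac{118}{7} \approx -16.857$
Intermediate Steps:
$s{\left(C \right)} = C^{2}$
$Q{\left(h \right)} = \frac{1}{1 + h}$ ($Q{\left(h \right)} = \frac{1}{h + \left(-1\right)^{2}} = \frac{1}{h + 1} = \frac{1}{1 + h}$)
$\left(351 + d{\left(-13 \right)}\right) Q{\left(-22 \right)} = \frac{351 + 3}{1 - 22} = \frac{354}{-21} = 354 \left(- \frac{1}{21}\right) = - \frac{118}{7}$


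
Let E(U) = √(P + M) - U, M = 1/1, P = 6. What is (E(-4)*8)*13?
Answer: 416 + 104*√7 ≈ 691.16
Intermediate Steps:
M = 1
E(U) = √7 - U (E(U) = √(6 + 1) - U = √7 - U)
(E(-4)*8)*13 = ((√7 - 1*(-4))*8)*13 = ((√7 + 4)*8)*13 = ((4 + √7)*8)*13 = (32 + 8*√7)*13 = 416 + 104*√7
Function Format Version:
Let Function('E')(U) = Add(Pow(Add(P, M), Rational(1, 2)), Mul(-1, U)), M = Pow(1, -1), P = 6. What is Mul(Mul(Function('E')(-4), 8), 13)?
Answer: Add(416, Mul(104, Pow(7, Rational(1, 2)))) ≈ 691.16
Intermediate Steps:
M = 1
Function('E')(U) = Add(Pow(7, Rational(1, 2)), Mul(-1, U)) (Function('E')(U) = Add(Pow(Add(6, 1), Rational(1, 2)), Mul(-1, U)) = Add(Pow(7, Rational(1, 2)), Mul(-1, U)))
Mul(Mul(Function('E')(-4), 8), 13) = Mul(Mul(Add(Pow(7, Rational(1, 2)), Mul(-1, -4)), 8), 13) = Mul(Mul(Add(Pow(7, Rational(1, 2)), 4), 8), 13) = Mul(Mul(Add(4, Pow(7, Rational(1, 2))), 8), 13) = Mul(Add(32, Mul(8, Pow(7, Rational(1, 2)))), 13) = Add(416, Mul(104, Pow(7, Rational(1, 2))))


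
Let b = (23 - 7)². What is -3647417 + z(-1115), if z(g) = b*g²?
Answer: 314618183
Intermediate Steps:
b = 256 (b = 16² = 256)
z(g) = 256*g²
-3647417 + z(-1115) = -3647417 + 256*(-1115)² = -3647417 + 256*1243225 = -3647417 + 318265600 = 314618183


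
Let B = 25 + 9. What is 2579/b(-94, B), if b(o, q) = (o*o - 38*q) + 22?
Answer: 2579/7566 ≈ 0.34087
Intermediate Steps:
B = 34
b(o, q) = 22 + o² - 38*q (b(o, q) = (o² - 38*q) + 22 = 22 + o² - 38*q)
2579/b(-94, B) = 2579/(22 + (-94)² - 38*34) = 2579/(22 + 8836 - 1292) = 2579/7566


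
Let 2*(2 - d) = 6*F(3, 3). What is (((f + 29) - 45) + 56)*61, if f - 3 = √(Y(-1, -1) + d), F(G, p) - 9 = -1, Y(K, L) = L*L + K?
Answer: 2623 + 61*I*√22 ≈ 2623.0 + 286.12*I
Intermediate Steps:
Y(K, L) = K + L² (Y(K, L) = L² + K = K + L²)
F(G, p) = 8 (F(G, p) = 9 - 1 = 8)
d = -22 (d = 2 - 3*8 = 2 - ½*48 = 2 - 24 = -22)
f = 3 + I*√22 (f = 3 + √((-1 + (-1)²) - 22) = 3 + √((-1 + 1) - 22) = 3 + √(0 - 22) = 3 + √(-22) = 3 + I*√22 ≈ 3.0 + 4.6904*I)
(((f + 29) - 45) + 56)*61 = ((((3 + I*√22) + 29) - 45) + 56)*61 = (((32 + I*√22) - 45) + 56)*61 = ((-13 + I*√22) + 56)*61 = (43 + I*√22)*61 = 2623 + 61*I*√22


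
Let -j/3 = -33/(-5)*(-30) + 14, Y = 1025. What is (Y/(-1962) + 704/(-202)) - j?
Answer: -110179573/198162 ≈ -556.01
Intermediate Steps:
j = 552 (j = -3*(-33/(-5)*(-30) + 14) = -3*(-33*(-⅕)*(-30) + 14) = -3*((33/5)*(-30) + 14) = -3*(-198 + 14) = -3*(-184) = 552)
(Y/(-1962) + 704/(-202)) - j = (1025/(-1962) + 704/(-202)) - 1*552 = (1025*(-1/1962) + 704*(-1/202)) - 552 = (-1025/1962 - 352/101) - 552 = -794149/198162 - 552 = -110179573/198162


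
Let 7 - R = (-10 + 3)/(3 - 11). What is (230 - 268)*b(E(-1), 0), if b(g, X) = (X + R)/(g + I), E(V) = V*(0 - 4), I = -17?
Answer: 931/52 ≈ 17.904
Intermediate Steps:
R = 49/8 (R = 7 - (-10 + 3)/(3 - 11) = 7 - (-7)/(-8) = 7 - (-7)*(-1)/8 = 7 - 1*7/8 = 7 - 7/8 = 49/8 ≈ 6.1250)
E(V) = -4*V (E(V) = V*(-4) = -4*V)
b(g, X) = (49/8 + X)/(-17 + g) (b(g, X) = (X + 49/8)/(g - 17) = (49/8 + X)/(-17 + g))
(230 - 268)*b(E(-1), 0) = (230 - 268)*((49/8 + 0)/(-17 - 4*(-1))) = -38*49/((-17 + 4)*8) = -38*49/((-13)*8) = -(-38)*49/(13*8) = -38*(-49/104) = 931/52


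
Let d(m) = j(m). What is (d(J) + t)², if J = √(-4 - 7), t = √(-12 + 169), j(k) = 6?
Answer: (6 + √157)² ≈ 343.36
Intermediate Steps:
t = √157 ≈ 12.530
J = I*√11 (J = √(-11) = I*√11 ≈ 3.3166*I)
d(m) = 6
(d(J) + t)² = (6 + √157)²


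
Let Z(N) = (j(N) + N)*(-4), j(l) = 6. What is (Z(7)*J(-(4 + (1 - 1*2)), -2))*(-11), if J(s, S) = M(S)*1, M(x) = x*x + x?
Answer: 1144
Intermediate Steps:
M(x) = x + x² (M(x) = x² + x = x + x²)
Z(N) = -24 - 4*N (Z(N) = (6 + N)*(-4) = -24 - 4*N)
J(s, S) = S*(1 + S) (J(s, S) = (S*(1 + S))*1 = S*(1 + S))
(Z(7)*J(-(4 + (1 - 1*2)), -2))*(-11) = ((-24 - 4*7)*(-2*(1 - 2)))*(-11) = ((-24 - 28)*(-2*(-1)))*(-11) = -52*2*(-11) = -104*(-11) = 1144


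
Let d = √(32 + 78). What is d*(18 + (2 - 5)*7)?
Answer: -3*√110 ≈ -31.464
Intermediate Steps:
d = √110 ≈ 10.488
d*(18 + (2 - 5)*7) = √110*(18 + (2 - 5)*7) = √110*(18 - 3*7) = √110*(18 - 21) = √110*(-3) = -3*√110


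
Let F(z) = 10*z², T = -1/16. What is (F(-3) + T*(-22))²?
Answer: 534361/64 ≈ 8349.4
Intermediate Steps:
T = -1/16 (T = -1*1/16 = -1/16 ≈ -0.062500)
(F(-3) + T*(-22))² = (10*(-3)² - 1/16*(-22))² = (10*9 + 11/8)² = (90 + 11/8)² = (731/8)² = 534361/64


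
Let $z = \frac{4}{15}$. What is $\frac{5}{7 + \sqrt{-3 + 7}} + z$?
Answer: $\frac{37}{45} \approx 0.82222$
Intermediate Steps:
$z = \frac{4}{15}$ ($z = 4 \cdot \frac{1}{15} = \frac{4}{15} \approx 0.26667$)
$\frac{5}{7 + \sqrt{-3 + 7}} + z = \frac{5}{7 + \sqrt{-3 + 7}} + \frac{4}{15} = \frac{5}{7 + \sqrt{4}} + \frac{4}{15} = \frac{5}{7 + 2} + \frac{4}{15} = \frac{5}{9} + \frac{4}{15} = \frac{37}{45}$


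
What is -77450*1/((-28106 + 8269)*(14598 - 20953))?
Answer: -15490/25212827 ≈ -0.00061437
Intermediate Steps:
-77450*1/((-28106 + 8269)*(14598 - 20953)) = -77450/((-6355*(-19837))) = -77450/126064135 = -77450*1/126064135 = -15490/25212827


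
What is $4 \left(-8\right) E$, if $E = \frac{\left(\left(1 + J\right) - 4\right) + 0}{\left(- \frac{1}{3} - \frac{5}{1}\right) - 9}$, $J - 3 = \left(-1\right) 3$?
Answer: $- \frac{288}{43} \approx -6.6977$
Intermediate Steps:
$J = 0$ ($J = 3 - 3 = 0$)
$E = \frac{9}{43}$ ($E = \frac{\left(\left(1 + 0\right) - 4\right) + 0}{\left(- \frac{1}{3} - \frac{5}{1}\right) - 9} = \frac{\left(1 - 4\right) + 0}{\left(\left(-1\right) \frac{1}{3} - 5\right) - 9} = \frac{-3 + 0}{\left(- \frac{1}{3} - 5\right) - 9} = - \frac{3}{- \frac{16}{3} - 9} = - \frac{3}{- \frac{43}{3}} = \left(-3\right) \left(- \frac{3}{43}\right) = \frac{9}{43} \approx 0.2093$)
$4 \left(-8\right) E = 4 \left(-8\right) \frac{9}{43} = \left(-32\right) \frac{9}{43} = - \frac{288}{43}$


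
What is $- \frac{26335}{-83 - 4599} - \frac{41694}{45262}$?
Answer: $\frac{498381731}{105958342} \approx 4.7036$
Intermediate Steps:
$- \frac{26335}{-83 - 4599} - \frac{41694}{45262} = - \frac{26335}{-83 - 4599} - \frac{20847}{22631} = - \frac{26335}{-4682} - \frac{20847}{22631} = \left(-26335\right) \left(- \frac{1}{4682}\right) - \frac{20847}{22631} = \frac{26335}{4682} - \frac{20847}{22631} = \frac{498381731}{105958342}$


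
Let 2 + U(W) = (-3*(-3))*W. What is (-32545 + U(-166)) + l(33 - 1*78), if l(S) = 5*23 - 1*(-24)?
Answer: -33902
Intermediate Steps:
U(W) = -2 + 9*W (U(W) = -2 + (-3*(-3))*W = -2 + 9*W)
l(S) = 139 (l(S) = 115 + 24 = 139)
(-32545 + U(-166)) + l(33 - 1*78) = (-32545 + (-2 + 9*(-166))) + 139 = (-32545 + (-2 - 1494)) + 139 = (-32545 - 1496) + 139 = -34041 + 139 = -33902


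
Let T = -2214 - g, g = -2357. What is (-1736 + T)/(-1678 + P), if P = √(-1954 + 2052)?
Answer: 1336527/1407793 + 11151*√2/2815586 ≈ 0.95498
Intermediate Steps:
P = 7*√2 (P = √98 = 7*√2 ≈ 9.8995)
T = 143 (T = -2214 - 1*(-2357) = -2214 + 2357 = 143)
(-1736 + T)/(-1678 + P) = (-1736 + 143)/(-1678 + 7*√2) = -1593/(-1678 + 7*√2)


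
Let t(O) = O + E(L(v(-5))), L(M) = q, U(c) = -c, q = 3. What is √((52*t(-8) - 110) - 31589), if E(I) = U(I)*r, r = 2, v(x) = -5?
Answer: 3*I*√3603 ≈ 180.07*I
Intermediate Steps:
L(M) = 3
E(I) = -2*I (E(I) = -I*2 = -2*I)
t(O) = -6 + O (t(O) = O - 2*3 = O - 6 = -6 + O)
√((52*t(-8) - 110) - 31589) = √((52*(-6 - 8) - 110) - 31589) = √((52*(-14) - 110) - 31589) = √((-728 - 110) - 31589) = √(-838 - 31589) = √(-32427) = 3*I*√3603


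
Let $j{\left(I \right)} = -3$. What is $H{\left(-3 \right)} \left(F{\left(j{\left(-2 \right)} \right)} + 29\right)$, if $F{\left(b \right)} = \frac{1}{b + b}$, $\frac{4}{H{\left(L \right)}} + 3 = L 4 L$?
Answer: $\frac{346}{99} \approx 3.4949$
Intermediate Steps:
$H{\left(L \right)} = \frac{4}{-3 + 4 L^{2}}$ ($H{\left(L \right)} = \frac{4}{-3 + L 4 L} = \frac{4}{-3 + 4 L L} = \frac{4}{-3 + 4 L^{2}}$)
$F{\left(b \right)} = \frac{1}{2 b}$
$H{\left(-3 \right)} \left(F{\left(j{\left(-2 \right)} \right)} + 29\right) = \frac{4}{-3 + 4 \left(-3\right)^{2}} \left(\frac{1}{2 \left(-3\right)} + 29\right) = \frac{4}{-3 + 4 \cdot 9} \left(\frac{1}{2} \left(- \frac{1}{3}\right) + 29\right) = \frac{4}{-3 + 36} \left(- \frac{1}{6} + 29\right) = \frac{4}{33} \cdot \frac{173}{6} = \frac{346}{99}$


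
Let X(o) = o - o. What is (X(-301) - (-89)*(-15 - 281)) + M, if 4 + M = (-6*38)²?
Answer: 25636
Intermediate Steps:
X(o) = 0
M = 51980 (M = -4 + (-6*38)² = -4 + (-228)² = -4 + 51984 = 51980)
(X(-301) - (-89)*(-15 - 281)) + M = (0 - (-89)*(-15 - 281)) + 51980 = (0 - (-89)*(-296)) + 51980 = (0 - 1*26344) + 51980 = (0 - 26344) + 51980 = -26344 + 51980 = 25636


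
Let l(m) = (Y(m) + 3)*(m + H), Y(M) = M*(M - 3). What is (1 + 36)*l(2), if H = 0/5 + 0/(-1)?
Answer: 74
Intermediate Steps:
Y(M) = M*(-3 + M)
H = 0 (H = 0*(⅕) + 0*(-1) = 0 + 0 = 0)
l(m) = m*(3 + m*(-3 + m)) (l(m) = (m*(-3 + m) + 3)*(m + 0) = (3 + m*(-3 + m))*m = m*(3 + m*(-3 + m)))
(1 + 36)*l(2) = (1 + 36)*(2*(3 + 2*(-3 + 2))) = 37*(2*(3 + 2*(-1))) = 37*(2*(3 - 2)) = 37*(2*1) = 37*2 = 74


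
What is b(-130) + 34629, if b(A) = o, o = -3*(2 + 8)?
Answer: 34599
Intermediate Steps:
o = -30 (o = -3*10 = -30)
b(A) = -30
b(-130) + 34629 = -30 + 34629 = 34599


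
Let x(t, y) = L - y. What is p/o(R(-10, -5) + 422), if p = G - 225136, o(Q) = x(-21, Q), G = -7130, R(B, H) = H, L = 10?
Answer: 232266/407 ≈ 570.68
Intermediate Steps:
x(t, y) = 10 - y
o(Q) = 10 - Q
p = -232266 (p = -7130 - 225136 = -232266)
p/o(R(-10, -5) + 422) = -232266/(10 - (-5 + 422)) = -232266/(10 - 1*417) = -232266/(10 - 417) = -232266/(-407) = -232266*(-1/407) = 232266/407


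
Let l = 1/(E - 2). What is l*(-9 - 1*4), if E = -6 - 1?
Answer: 13/9 ≈ 1.4444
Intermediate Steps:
E = -7
l = -1/9 (l = 1/(-7 - 2) = 1/(-9) = -1/9 ≈ -0.11111)
l*(-9 - 1*4) = -(-9 - 1*4)/9 = -(-9 - 4)/9 = -1/9*(-13) = 13/9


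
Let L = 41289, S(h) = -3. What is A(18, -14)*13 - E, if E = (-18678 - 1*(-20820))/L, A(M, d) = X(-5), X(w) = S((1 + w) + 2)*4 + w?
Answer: -3042337/13763 ≈ -221.05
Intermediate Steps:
X(w) = -12 + w (X(w) = -3*4 + w = -12 + w)
A(M, d) = -17 (A(M, d) = -12 - 5 = -17)
E = 714/13763 (E = (-18678 - 1*(-20820))/41289 = (-18678 + 20820)*(1/41289) = 2142*(1/41289) = 714/13763 ≈ 0.051878)
A(18, -14)*13 - E = -17*13 - 1*714/13763 = -221 - 714/13763 = -3042337/13763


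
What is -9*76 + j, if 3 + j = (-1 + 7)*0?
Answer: -687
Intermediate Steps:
j = -3 (j = -3 + (-1 + 7)*0 = -3 + 6*0 = -3 + 0 = -3)
-9*76 + j = -9*76 - 3 = -684 - 3 = -687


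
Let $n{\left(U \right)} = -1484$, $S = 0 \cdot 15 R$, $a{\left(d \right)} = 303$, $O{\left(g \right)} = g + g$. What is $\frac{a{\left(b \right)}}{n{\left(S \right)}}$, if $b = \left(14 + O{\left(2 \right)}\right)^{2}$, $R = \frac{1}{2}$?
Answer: $- \frac{303}{1484} \approx -0.20418$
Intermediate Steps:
$O{\left(g \right)} = 2 g$
$R = \frac{1}{2} \approx 0.5$
$b = 324$ ($b = \left(14 + 2 \cdot 2\right)^{2} = \left(14 + 4\right)^{2} = 18^{2} = 324$)
$S = 0$ ($S = 0 \cdot 15 \cdot \frac{1}{2} = 0 \cdot \frac{1}{2} = 0$)
$\frac{a{\left(b \right)}}{n{\left(S \right)}} = \frac{303}{-1484} = 303 \left(- \frac{1}{1484}\right) = - \frac{303}{1484}$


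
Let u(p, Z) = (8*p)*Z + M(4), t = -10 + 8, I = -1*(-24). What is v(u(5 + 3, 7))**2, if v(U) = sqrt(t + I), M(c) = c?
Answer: 22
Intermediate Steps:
I = 24
t = -2
u(p, Z) = 4 + 8*Z*p (u(p, Z) = (8*p)*Z + 4 = 8*Z*p + 4 = 4 + 8*Z*p)
v(U) = sqrt(22) (v(U) = sqrt(-2 + 24) = sqrt(22))
v(u(5 + 3, 7))**2 = (sqrt(22))**2 = 22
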